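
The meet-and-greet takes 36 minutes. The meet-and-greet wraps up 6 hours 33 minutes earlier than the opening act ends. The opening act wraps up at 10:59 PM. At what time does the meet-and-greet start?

The meet-and-greet ends at 10:59 PM − 393 min = 4:26 PM.
The meet-and-greet starts at 4:26 PM − 36 min = 3:50 PM.

3:50 PM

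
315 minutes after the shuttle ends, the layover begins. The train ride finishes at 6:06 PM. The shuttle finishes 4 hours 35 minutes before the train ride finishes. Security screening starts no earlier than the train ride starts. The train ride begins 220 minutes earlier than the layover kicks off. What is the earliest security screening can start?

The shuttle ends at 6:06 PM − 275 min = 1:31 PM.
The layover starts at 1:31 PM + 315 min = 6:46 PM.
The train ride starts at 6:46 PM − 220 min = 3:06 PM.
Security screening is bounded by the train ride, so the earliest it can start is 3:06 PM.

3:06 PM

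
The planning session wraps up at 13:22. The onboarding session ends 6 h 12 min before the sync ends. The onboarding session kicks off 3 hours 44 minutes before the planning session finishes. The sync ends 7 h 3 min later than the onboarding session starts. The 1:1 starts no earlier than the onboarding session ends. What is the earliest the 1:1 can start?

10:29

The onboarding session starts at 13:22 − 224 min = 09:38.
The sync ends at 09:38 + 423 min = 16:41.
The onboarding session ends at 16:41 − 372 min = 10:29.
The 1:1 is bounded by the onboarding session, so the earliest it can start is 10:29.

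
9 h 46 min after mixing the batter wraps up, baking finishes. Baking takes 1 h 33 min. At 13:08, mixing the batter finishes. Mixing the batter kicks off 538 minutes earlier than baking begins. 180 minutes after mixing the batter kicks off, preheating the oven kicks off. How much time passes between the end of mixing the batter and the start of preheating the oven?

2 hours 15 minutes

Baking ends at 13:08 + 586 min = 22:54.
Baking starts at 22:54 − 93 min = 21:21.
Mixing the batter starts at 21:21 − 538 min = 12:23.
Preheating the oven starts at 12:23 + 180 min = 15:23.
From 13:08 to 15:23 is 2 hours 15 minutes.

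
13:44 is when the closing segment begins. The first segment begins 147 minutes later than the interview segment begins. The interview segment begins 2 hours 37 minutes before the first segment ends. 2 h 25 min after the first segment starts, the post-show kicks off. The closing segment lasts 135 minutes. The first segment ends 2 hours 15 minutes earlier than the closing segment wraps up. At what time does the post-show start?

15:59

The closing segment ends at 13:44 + 135 min = 15:59.
The first segment ends at 15:59 − 135 min = 13:44.
The interview segment starts at 13:44 − 157 min = 11:07.
The first segment starts at 11:07 + 147 min = 13:34.
The post-show starts at 13:34 + 145 min = 15:59.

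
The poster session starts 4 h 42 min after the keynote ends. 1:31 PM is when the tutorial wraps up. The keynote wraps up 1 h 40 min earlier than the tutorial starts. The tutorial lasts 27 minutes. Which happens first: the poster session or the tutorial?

the tutorial

The tutorial starts at 1:31 PM − 27 min = 1:04 PM.
The keynote ends at 1:04 PM − 100 min = 11:24 AM.
The poster session starts at 11:24 AM + 282 min = 4:06 PM.
The poster session starts at 4:06 PM and the tutorial starts at 1:04 PM, so the tutorial is first.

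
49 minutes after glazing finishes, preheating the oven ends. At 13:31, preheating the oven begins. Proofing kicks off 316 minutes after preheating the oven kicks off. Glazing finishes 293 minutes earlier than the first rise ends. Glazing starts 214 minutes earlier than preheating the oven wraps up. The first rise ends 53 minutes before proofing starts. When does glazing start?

Proofing starts at 13:31 + 316 min = 18:47.
The first rise ends at 18:47 − 53 min = 17:54.
Glazing ends at 17:54 − 293 min = 13:01.
Preheating the oven ends at 13:01 + 49 min = 13:50.
Glazing starts at 13:50 − 214 min = 10:16.

10:16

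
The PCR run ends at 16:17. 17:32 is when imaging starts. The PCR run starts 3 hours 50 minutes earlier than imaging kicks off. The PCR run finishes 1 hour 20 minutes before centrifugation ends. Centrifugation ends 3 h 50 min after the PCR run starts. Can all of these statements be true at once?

No

The PCR run starts at 17:32 − 230 min = 13:42.
Centrifugation ends at 13:42 + 230 min = 17:32.
The PCR run ends at 17:32 − 80 min = 16:12.
But the PCR run is also said to end at 16:17 — a 5-minute conflict.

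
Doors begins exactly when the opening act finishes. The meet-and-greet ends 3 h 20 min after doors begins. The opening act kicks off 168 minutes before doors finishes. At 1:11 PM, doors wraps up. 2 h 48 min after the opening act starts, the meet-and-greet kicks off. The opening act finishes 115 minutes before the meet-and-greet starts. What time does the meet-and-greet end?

The opening act starts at 1:11 PM − 168 min = 10:23 AM.
The meet-and-greet starts at 10:23 AM + 168 min = 1:11 PM.
The opening act ends at 1:11 PM − 115 min = 11:16 AM.
So doors starts at 11:16 AM.
The meet-and-greet ends at 11:16 AM + 200 min = 2:36 PM.

2:36 PM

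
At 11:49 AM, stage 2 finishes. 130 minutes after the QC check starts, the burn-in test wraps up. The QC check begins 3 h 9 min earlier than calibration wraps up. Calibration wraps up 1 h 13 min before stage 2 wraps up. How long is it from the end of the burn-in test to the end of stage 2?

2 hours 12 minutes

Calibration ends at 11:49 AM − 73 min = 10:36 AM.
The QC check starts at 10:36 AM − 189 min = 7:27 AM.
The burn-in test ends at 7:27 AM + 130 min = 9:37 AM.
From 9:37 AM to 11:49 AM is 2 hours 12 minutes.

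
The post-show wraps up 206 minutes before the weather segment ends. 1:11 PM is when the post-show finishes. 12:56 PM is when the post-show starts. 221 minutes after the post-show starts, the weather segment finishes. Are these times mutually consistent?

Yes

The weather segment ends at 12:56 PM + 221 min = 4:37 PM.
The post-show ends at 4:37 PM − 206 min = 1:11 PM.
That matches the stated 1:11 PM, so the schedule is consistent.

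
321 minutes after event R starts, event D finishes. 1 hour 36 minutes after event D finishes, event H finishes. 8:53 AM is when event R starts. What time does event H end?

Event D ends at 8:53 AM + 321 min = 2:14 PM.
Event H ends at 2:14 PM + 96 min = 3:50 PM.

3:50 PM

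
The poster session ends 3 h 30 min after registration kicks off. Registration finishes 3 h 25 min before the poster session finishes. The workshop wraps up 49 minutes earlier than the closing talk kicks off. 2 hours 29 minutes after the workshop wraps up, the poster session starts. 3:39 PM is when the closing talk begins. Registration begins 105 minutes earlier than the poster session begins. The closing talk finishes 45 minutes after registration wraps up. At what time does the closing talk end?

4:24 PM

The workshop ends at 3:39 PM − 49 min = 2:50 PM.
The poster session starts at 2:50 PM + 149 min = 5:19 PM.
Registration starts at 5:19 PM − 105 min = 3:34 PM.
The poster session ends at 3:34 PM + 210 min = 7:04 PM.
Registration ends at 7:04 PM − 205 min = 3:39 PM.
The closing talk ends at 3:39 PM + 45 min = 4:24 PM.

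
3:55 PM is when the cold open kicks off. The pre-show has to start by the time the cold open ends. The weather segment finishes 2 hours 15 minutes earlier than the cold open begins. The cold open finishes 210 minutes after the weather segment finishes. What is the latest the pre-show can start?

The weather segment ends at 3:55 PM − 135 min = 1:40 PM.
The cold open ends at 1:40 PM + 210 min = 5:10 PM.
The pre-show is bounded by the cold open, so the latest it can start is 5:10 PM.

5:10 PM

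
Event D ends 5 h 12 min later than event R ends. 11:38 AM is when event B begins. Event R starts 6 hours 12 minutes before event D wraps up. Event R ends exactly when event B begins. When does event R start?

10:38 AM

Event R ends at 11:38 AM.
Event D ends at 11:38 AM + 312 min = 4:50 PM.
Event R starts at 4:50 PM − 372 min = 10:38 AM.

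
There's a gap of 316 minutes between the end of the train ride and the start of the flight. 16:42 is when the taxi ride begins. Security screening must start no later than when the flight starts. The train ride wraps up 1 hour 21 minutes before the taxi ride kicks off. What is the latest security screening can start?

The train ride ends at 16:42 − 81 min = 15:21.
The flight starts at 15:21 + 316 min = 20:37.
Security screening is bounded by the flight, so the latest it can start is 20:37.

20:37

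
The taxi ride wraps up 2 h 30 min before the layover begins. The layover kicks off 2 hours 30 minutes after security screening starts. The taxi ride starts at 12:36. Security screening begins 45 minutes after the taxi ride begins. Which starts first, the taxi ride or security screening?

the taxi ride

Security screening starts at 12:36 + 45 min = 13:21.
The taxi ride starts at 12:36 and security screening starts at 13:21, so the taxi ride is first.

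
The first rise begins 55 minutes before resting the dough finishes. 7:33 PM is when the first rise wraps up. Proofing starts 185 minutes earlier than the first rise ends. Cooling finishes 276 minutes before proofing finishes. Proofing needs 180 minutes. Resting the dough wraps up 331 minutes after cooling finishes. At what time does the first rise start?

Proofing starts at 7:33 PM − 185 min = 4:28 PM.
Proofing ends at 4:28 PM + 180 min = 7:28 PM.
Cooling ends at 7:28 PM − 276 min = 2:52 PM.
Resting the dough ends at 2:52 PM + 331 min = 8:23 PM.
The first rise starts at 8:23 PM − 55 min = 7:28 PM.

7:28 PM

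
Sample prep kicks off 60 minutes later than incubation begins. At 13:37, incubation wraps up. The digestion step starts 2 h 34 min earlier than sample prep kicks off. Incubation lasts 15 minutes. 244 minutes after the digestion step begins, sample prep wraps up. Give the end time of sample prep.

15:52

Incubation starts at 13:37 − 15 min = 13:22.
Sample prep starts at 13:22 + 60 min = 14:22.
The digestion step starts at 14:22 − 154 min = 11:48.
Sample prep ends at 11:48 + 244 min = 15:52.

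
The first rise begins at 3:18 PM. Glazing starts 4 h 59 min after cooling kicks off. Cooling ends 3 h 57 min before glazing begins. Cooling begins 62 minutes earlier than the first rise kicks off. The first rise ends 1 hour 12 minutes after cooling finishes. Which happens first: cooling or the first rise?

Cooling starts at 3:18 PM − 62 min = 2:16 PM.
Cooling starts at 2:16 PM and the first rise starts at 3:18 PM, so cooling is first.

cooling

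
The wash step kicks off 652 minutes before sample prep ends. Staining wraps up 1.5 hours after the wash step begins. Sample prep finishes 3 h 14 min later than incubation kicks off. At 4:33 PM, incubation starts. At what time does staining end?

Sample prep ends at 4:33 PM + 194 min = 7:47 PM.
The wash step starts at 7:47 PM − 652 min = 8:55 AM.
Staining ends at 8:55 AM + 90 min = 10:25 AM.

10:25 AM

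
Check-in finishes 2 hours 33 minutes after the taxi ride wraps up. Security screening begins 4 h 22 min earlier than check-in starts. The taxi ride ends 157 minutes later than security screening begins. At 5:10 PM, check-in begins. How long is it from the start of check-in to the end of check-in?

Security screening starts at 5:10 PM − 262 min = 12:48 PM.
The taxi ride ends at 12:48 PM + 157 min = 3:25 PM.
Check-in ends at 3:25 PM + 153 min = 5:58 PM.
From 5:10 PM to 5:58 PM is 48 minutes.

48 minutes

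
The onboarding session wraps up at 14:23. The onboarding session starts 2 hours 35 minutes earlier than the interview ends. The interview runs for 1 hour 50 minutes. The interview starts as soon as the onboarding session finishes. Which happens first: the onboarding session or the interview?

The interview starts at 14:23.
The interview ends at 14:23 + 110 min = 16:13.
The onboarding session starts at 16:13 − 155 min = 13:38.
The onboarding session starts at 13:38 and the interview starts at 14:23, so the onboarding session is first.

the onboarding session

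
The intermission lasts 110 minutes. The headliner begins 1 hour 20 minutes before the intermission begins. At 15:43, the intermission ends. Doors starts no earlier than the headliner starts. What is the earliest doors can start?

The intermission starts at 15:43 − 110 min = 13:53.
The headliner starts at 13:53 − 80 min = 12:33.
Doors is bounded by the headliner, so the earliest it can start is 12:33.

12:33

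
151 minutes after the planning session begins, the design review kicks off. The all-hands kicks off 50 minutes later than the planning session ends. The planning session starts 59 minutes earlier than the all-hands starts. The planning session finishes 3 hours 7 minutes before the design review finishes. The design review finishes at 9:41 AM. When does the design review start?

8:56 AM

The planning session ends at 9:41 AM − 187 min = 6:34 AM.
The all-hands starts at 6:34 AM + 50 min = 7:24 AM.
The planning session starts at 7:24 AM − 59 min = 6:25 AM.
The design review starts at 6:25 AM + 151 min = 8:56 AM.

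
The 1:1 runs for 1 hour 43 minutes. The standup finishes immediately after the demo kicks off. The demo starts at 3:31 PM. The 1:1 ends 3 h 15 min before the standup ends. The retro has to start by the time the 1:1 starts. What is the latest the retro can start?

10:33 AM

The standup ends at 3:31 PM.
The 1:1 ends at 3:31 PM − 195 min = 12:16 PM.
The 1:1 starts at 12:16 PM − 103 min = 10:33 AM.
The retro is bounded by the 1:1, so the latest it can start is 10:33 AM.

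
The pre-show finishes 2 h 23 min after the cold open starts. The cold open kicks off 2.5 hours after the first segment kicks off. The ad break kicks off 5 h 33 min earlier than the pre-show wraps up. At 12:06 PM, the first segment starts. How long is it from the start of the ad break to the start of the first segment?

40 minutes

The cold open starts at 12:06 PM + 150 min = 2:36 PM.
The pre-show ends at 2:36 PM + 143 min = 4:59 PM.
The ad break starts at 4:59 PM − 333 min = 11:26 AM.
From 11:26 AM to 12:06 PM is 40 minutes.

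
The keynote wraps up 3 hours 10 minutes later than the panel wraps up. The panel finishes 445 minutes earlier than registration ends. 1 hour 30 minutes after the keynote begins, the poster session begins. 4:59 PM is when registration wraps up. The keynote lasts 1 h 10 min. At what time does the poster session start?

The panel ends at 4:59 PM − 445 min = 9:34 AM.
The keynote ends at 9:34 AM + 190 min = 12:44 PM.
The keynote starts at 12:44 PM − 70 min = 11:34 AM.
The poster session starts at 11:34 AM + 90 min = 1:04 PM.

1:04 PM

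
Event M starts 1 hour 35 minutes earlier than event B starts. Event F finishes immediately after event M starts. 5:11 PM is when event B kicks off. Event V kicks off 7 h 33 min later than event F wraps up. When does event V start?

Event M starts at 5:11 PM − 95 min = 3:36 PM.
So event F ends at 3:36 PM.
Event V starts at 3:36 PM + 453 min = 11:09 PM.

11:09 PM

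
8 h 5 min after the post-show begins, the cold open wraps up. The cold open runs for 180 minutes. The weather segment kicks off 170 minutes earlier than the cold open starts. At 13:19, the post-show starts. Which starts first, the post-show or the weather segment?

The cold open ends at 13:19 + 485 min = 21:24.
The cold open starts at 21:24 − 180 min = 18:24.
The weather segment starts at 18:24 − 170 min = 15:34.
The post-show starts at 13:19 and the weather segment starts at 15:34, so the post-show is first.

the post-show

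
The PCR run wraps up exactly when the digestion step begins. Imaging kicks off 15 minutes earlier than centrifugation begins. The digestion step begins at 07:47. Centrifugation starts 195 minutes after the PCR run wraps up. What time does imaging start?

10:47

The PCR run ends at 07:47.
Centrifugation starts at 07:47 + 195 min = 11:02.
Imaging starts at 11:02 − 15 min = 10:47.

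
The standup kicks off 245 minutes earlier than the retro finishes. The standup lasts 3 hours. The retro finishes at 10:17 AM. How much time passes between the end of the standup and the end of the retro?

65 minutes

The standup starts at 10:17 AM − 245 min = 6:12 AM.
The standup ends at 6:12 AM + 180 min = 9:12 AM.
From 9:12 AM to 10:17 AM is 65 minutes.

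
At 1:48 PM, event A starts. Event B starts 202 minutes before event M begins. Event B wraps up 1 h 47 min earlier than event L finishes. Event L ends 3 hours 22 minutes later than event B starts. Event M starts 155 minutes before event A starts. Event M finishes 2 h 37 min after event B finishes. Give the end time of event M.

Event M starts at 1:48 PM − 155 min = 11:13 AM.
Event B starts at 11:13 AM − 202 min = 7:51 AM.
Event L ends at 7:51 AM + 202 min = 11:13 AM.
Event B ends at 11:13 AM − 107 min = 9:26 AM.
Event M ends at 9:26 AM + 157 min = 12:03 PM.

12:03 PM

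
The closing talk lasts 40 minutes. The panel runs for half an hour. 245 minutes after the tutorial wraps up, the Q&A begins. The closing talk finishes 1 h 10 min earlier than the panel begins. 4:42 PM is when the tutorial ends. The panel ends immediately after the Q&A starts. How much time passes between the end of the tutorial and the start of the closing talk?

The Q&A starts at 4:42 PM + 245 min = 8:47 PM.
So the panel ends at 8:47 PM.
The panel starts at 8:47 PM − 30 min = 8:17 PM.
The closing talk ends at 8:17 PM − 70 min = 7:07 PM.
The closing talk starts at 7:07 PM − 40 min = 6:27 PM.
From 4:42 PM to 6:27 PM is 1 hour 45 minutes.

1 hour 45 minutes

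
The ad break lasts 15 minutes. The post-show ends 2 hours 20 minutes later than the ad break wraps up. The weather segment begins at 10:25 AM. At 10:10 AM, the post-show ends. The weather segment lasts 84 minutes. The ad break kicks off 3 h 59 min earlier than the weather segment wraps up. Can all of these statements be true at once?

No

The weather segment ends at 10:25 AM + 84 min = 11:49 AM.
The ad break starts at 11:49 AM − 239 min = 7:50 AM.
The ad break ends at 7:50 AM + 15 min = 8:05 AM.
The post-show ends at 8:05 AM + 140 min = 10:25 AM.
But the post-show is also said to end at 10:10 AM — a 15-minute conflict.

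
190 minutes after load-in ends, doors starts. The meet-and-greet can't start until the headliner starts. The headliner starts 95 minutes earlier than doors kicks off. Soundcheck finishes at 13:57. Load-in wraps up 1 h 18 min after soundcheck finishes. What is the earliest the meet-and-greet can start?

Load-in ends at 13:57 + 78 min = 15:15.
Doors starts at 15:15 + 190 min = 18:25.
The headliner starts at 18:25 − 95 min = 16:50.
The meet-and-greet is bounded by the headliner, so the earliest it can start is 16:50.

16:50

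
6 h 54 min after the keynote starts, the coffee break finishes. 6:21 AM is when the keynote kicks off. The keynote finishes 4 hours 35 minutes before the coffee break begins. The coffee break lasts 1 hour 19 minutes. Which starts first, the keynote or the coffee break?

The coffee break ends at 6:21 AM + 414 min = 1:15 PM.
The coffee break starts at 1:15 PM − 79 min = 11:56 AM.
The keynote starts at 6:21 AM and the coffee break starts at 11:56 AM, so the keynote is first.

the keynote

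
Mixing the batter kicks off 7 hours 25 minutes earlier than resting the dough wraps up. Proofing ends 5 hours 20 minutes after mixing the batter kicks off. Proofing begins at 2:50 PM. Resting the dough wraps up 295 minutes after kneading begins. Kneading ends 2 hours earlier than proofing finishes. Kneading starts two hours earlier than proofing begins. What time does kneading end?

Kneading starts at 2:50 PM − 120 min = 12:50 PM.
Resting the dough ends at 12:50 PM + 295 min = 5:45 PM.
Mixing the batter starts at 5:45 PM − 445 min = 10:20 AM.
Proofing ends at 10:20 AM + 320 min = 3:40 PM.
Kneading ends at 3:40 PM − 120 min = 1:40 PM.

1:40 PM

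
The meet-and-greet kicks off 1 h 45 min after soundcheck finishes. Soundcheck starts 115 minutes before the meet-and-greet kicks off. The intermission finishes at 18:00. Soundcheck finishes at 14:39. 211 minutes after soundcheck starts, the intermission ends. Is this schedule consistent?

The meet-and-greet starts at 14:39 + 105 min = 16:24.
Soundcheck starts at 16:24 − 115 min = 14:29.
The intermission ends at 14:29 + 211 min = 18:00.
That matches the stated 18:00, so the schedule is consistent.

Yes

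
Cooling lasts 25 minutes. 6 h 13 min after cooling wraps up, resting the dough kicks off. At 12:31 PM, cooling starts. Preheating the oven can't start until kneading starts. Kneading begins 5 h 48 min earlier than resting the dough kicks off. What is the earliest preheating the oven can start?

Cooling ends at 12:31 PM + 25 min = 12:56 PM.
Resting the dough starts at 12:56 PM + 373 min = 7:09 PM.
Kneading starts at 7:09 PM − 348 min = 1:21 PM.
Preheating the oven is bounded by kneading, so the earliest it can start is 1:21 PM.

1:21 PM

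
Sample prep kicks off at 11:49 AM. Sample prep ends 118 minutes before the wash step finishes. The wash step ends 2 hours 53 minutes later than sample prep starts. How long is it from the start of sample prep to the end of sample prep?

The wash step ends at 11:49 AM + 173 min = 2:42 PM.
Sample prep ends at 2:42 PM − 118 min = 12:44 PM.
From 11:49 AM to 12:44 PM is 55 minutes.

55 minutes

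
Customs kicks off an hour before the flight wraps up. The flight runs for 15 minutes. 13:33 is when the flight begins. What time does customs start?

12:48

The flight ends at 13:33 + 15 min = 13:48.
Customs starts at 13:48 − 60 min = 12:48.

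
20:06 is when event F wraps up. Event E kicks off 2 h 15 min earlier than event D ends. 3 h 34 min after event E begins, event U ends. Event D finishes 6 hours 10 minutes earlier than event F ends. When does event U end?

15:15

Event D ends at 20:06 − 370 min = 13:56.
Event E starts at 13:56 − 135 min = 11:41.
Event U ends at 11:41 + 214 min = 15:15.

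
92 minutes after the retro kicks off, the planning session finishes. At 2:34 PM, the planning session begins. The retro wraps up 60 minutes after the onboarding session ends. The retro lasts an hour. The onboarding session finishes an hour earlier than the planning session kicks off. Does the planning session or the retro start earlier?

The onboarding session ends at 2:34 PM − 60 min = 1:34 PM.
The retro ends at 1:34 PM + 60 min = 2:34 PM.
The retro starts at 2:34 PM − 60 min = 1:34 PM.
The planning session starts at 2:34 PM and the retro starts at 1:34 PM, so the retro is first.

the retro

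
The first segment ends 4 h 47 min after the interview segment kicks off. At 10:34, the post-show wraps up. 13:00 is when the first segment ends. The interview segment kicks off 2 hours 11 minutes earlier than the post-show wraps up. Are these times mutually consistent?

No

The interview segment starts at 10:34 − 131 min = 08:23.
The first segment ends at 08:23 + 287 min = 13:10.
But the first segment is also said to end at 13:00 — a 10-minute conflict.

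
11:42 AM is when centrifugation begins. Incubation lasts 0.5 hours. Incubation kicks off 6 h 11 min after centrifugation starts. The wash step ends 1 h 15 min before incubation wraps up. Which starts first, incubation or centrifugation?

centrifugation

Incubation starts at 11:42 AM + 371 min = 5:53 PM.
Incubation starts at 5:53 PM and centrifugation starts at 11:42 AM, so centrifugation is first.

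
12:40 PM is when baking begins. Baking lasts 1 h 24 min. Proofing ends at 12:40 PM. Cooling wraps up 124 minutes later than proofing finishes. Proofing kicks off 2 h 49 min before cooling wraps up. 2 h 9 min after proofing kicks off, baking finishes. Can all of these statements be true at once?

Cooling ends at 12:40 PM + 124 min = 2:44 PM.
Proofing starts at 2:44 PM − 169 min = 11:55 AM.
Baking ends at 11:55 AM + 129 min = 2:04 PM.
Baking starts at 2:04 PM − 84 min = 12:40 PM.
That matches the stated 12:40 PM, so the schedule is consistent.

Yes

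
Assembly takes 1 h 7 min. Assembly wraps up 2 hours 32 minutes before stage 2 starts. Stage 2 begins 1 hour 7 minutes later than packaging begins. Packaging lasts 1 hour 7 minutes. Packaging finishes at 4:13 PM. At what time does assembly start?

12:34 PM

Packaging starts at 4:13 PM − 67 min = 3:06 PM.
Stage 2 starts at 3:06 PM + 67 min = 4:13 PM.
Assembly ends at 4:13 PM − 152 min = 1:41 PM.
Assembly starts at 1:41 PM − 67 min = 12:34 PM.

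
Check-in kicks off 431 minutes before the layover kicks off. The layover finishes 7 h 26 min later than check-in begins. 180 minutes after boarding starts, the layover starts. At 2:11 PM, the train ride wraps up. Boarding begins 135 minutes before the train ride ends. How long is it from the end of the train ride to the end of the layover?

60 minutes

Boarding starts at 2:11 PM − 135 min = 11:56 AM.
The layover starts at 11:56 AM + 180 min = 2:56 PM.
Check-in starts at 2:56 PM − 431 min = 7:45 AM.
The layover ends at 7:45 AM + 446 min = 3:11 PM.
From 2:11 PM to 3:11 PM is 60 minutes.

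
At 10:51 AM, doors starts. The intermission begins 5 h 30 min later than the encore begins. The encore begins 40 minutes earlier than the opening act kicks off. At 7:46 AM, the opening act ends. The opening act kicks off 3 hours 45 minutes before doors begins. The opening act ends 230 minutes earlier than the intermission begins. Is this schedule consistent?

No

The opening act starts at 10:51 AM − 225 min = 7:06 AM.
The encore starts at 7:06 AM − 40 min = 6:26 AM.
The intermission starts at 6:26 AM + 330 min = 11:56 AM.
The opening act ends at 11:56 AM − 230 min = 8:06 AM.
But the opening act is also said to end at 7:46 AM — a 20-minute conflict.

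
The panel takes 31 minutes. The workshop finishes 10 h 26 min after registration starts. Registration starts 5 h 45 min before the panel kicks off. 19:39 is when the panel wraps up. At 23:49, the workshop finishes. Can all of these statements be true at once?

Yes

The panel starts at 19:39 − 31 min = 19:08.
Registration starts at 19:08 − 345 min = 13:23.
The workshop ends at 13:23 + 626 min = 23:49.
That matches the stated 23:49, so the schedule is consistent.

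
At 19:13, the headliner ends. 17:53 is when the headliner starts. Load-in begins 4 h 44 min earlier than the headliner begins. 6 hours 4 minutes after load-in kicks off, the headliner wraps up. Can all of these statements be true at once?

Load-in starts at 17:53 − 284 min = 13:09.
The headliner ends at 13:09 + 364 min = 19:13.
That matches the stated 19:13, so the schedule is consistent.

Yes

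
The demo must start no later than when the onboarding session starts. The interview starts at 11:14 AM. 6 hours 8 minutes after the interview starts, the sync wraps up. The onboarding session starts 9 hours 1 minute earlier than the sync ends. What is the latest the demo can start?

The sync ends at 11:14 AM + 368 min = 5:22 PM.
The onboarding session starts at 5:22 PM − 541 min = 8:21 AM.
The demo is bounded by the onboarding session, so the latest it can start is 8:21 AM.

8:21 AM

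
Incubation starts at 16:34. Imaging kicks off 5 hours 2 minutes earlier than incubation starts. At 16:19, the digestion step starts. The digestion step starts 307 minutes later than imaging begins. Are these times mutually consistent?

No

Imaging starts at 16:34 − 302 min = 11:32.
The digestion step starts at 11:32 + 307 min = 16:39.
But the digestion step is also said to start at 16:19 — a 20-minute conflict.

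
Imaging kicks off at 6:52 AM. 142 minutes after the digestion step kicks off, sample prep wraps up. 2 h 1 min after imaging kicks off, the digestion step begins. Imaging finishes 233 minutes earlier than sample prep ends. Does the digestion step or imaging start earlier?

imaging

The digestion step starts at 6:52 AM + 121 min = 8:53 AM.
The digestion step starts at 8:53 AM and imaging starts at 6:52 AM, so imaging is first.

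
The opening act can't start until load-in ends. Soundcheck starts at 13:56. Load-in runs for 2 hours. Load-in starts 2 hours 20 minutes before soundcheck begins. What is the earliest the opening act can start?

Load-in starts at 13:56 − 140 min = 11:36.
Load-in ends at 11:36 + 120 min = 13:36.
The opening act is bounded by load-in, so the earliest it can start is 13:36.

13:36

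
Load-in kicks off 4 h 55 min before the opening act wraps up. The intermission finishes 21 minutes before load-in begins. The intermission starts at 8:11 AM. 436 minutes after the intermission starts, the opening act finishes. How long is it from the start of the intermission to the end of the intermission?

The opening act ends at 8:11 AM + 436 min = 3:27 PM.
Load-in starts at 3:27 PM − 295 min = 10:32 AM.
The intermission ends at 10:32 AM − 21 min = 10:11 AM.
From 8:11 AM to 10:11 AM is two hours.

two hours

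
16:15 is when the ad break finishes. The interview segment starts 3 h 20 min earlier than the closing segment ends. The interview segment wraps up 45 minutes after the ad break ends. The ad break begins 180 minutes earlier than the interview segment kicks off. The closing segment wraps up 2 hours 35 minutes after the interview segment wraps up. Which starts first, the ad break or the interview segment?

the ad break

The interview segment ends at 16:15 + 45 min = 17:00.
The closing segment ends at 17:00 + 155 min = 19:35.
The interview segment starts at 19:35 − 200 min = 16:15.
The ad break starts at 16:15 − 180 min = 13:15.
The ad break starts at 13:15 and the interview segment starts at 16:15, so the ad break is first.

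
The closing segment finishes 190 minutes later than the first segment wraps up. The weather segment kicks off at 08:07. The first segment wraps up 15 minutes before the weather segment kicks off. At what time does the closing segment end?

The first segment ends at 08:07 − 15 min = 07:52.
The closing segment ends at 07:52 + 190 min = 11:02.

11:02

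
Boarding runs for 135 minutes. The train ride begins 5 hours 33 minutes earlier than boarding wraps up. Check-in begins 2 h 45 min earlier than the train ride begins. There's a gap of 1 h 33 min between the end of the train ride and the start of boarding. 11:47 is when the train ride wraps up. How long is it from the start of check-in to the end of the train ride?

4 h 30 min

Boarding starts at 11:47 + 93 min = 13:20.
Boarding ends at 13:20 + 135 min = 15:35.
The train ride starts at 15:35 − 333 min = 10:02.
Check-in starts at 10:02 − 165 min = 07:17.
From 07:17 to 11:47 is 4 h 30 min.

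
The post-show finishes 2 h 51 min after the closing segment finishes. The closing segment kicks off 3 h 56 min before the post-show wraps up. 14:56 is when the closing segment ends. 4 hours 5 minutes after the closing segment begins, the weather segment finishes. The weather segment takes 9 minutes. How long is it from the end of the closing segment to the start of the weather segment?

The post-show ends at 14:56 + 171 min = 17:47.
The closing segment starts at 17:47 − 236 min = 13:51.
The weather segment ends at 13:51 + 245 min = 17:56.
The weather segment starts at 17:56 − 9 min = 17:47.
From 14:56 to 17:47 is 171 minutes.

171 minutes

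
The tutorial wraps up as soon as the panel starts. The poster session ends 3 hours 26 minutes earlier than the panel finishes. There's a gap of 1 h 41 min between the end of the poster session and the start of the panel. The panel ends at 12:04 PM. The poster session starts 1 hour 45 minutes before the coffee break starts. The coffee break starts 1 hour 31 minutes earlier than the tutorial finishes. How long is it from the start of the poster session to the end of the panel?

The poster session ends at 12:04 PM − 206 min = 8:38 AM.
The panel starts at 8:38 AM + 101 min = 10:19 AM.
So the tutorial ends at 10:19 AM.
The coffee break starts at 10:19 AM − 91 min = 8:48 AM.
The poster session starts at 8:48 AM − 105 min = 7:03 AM.
From 7:03 AM to 12:04 PM is 5 hours 1 minute.

5 hours 1 minute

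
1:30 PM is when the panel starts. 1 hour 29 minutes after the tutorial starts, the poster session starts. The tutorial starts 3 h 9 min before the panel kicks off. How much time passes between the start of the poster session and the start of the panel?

The tutorial starts at 1:30 PM − 189 min = 10:21 AM.
The poster session starts at 10:21 AM + 89 min = 11:50 AM.
From 11:50 AM to 1:30 PM is 1 hour 40 minutes.

1 hour 40 minutes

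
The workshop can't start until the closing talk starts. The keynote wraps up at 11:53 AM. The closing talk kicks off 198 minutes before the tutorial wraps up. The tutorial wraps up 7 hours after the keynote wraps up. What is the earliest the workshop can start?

The tutorial ends at 11:53 AM + 420 min = 6:53 PM.
The closing talk starts at 6:53 PM − 198 min = 3:35 PM.
The workshop is bounded by the closing talk, so the earliest it can start is 3:35 PM.

3:35 PM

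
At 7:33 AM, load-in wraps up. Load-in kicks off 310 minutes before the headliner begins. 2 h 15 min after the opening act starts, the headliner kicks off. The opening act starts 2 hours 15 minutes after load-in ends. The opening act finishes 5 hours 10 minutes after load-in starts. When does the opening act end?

12:03 PM

The opening act starts at 7:33 AM + 135 min = 9:48 AM.
The headliner starts at 9:48 AM + 135 min = 12:03 PM.
Load-in starts at 12:03 PM − 310 min = 6:53 AM.
The opening act ends at 6:53 AM + 310 min = 12:03 PM.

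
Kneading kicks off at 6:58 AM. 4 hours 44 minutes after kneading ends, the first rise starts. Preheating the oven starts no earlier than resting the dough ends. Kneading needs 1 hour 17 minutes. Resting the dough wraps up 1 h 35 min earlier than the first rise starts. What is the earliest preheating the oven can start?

11:24 AM

Kneading ends at 6:58 AM + 77 min = 8:15 AM.
The first rise starts at 8:15 AM + 284 min = 12:59 PM.
Resting the dough ends at 12:59 PM − 95 min = 11:24 AM.
Preheating the oven is bounded by resting the dough, so the earliest it can start is 11:24 AM.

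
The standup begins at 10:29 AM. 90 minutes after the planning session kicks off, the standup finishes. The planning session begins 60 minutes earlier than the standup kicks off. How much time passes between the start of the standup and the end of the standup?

30 minutes

The planning session starts at 10:29 AM − 60 min = 9:29 AM.
The standup ends at 9:29 AM + 90 min = 10:59 AM.
From 10:29 AM to 10:59 AM is 30 minutes.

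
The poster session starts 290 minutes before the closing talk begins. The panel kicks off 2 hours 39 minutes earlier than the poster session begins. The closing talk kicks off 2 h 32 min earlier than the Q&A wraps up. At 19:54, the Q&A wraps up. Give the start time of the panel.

09:53

The closing talk starts at 19:54 − 152 min = 17:22.
The poster session starts at 17:22 − 290 min = 12:32.
The panel starts at 12:32 − 159 min = 09:53.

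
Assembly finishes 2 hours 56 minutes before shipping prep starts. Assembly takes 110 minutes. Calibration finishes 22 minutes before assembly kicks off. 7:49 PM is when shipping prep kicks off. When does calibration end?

2:41 PM

Assembly ends at 7:49 PM − 176 min = 4:53 PM.
Assembly starts at 4:53 PM − 110 min = 3:03 PM.
Calibration ends at 3:03 PM − 22 min = 2:41 PM.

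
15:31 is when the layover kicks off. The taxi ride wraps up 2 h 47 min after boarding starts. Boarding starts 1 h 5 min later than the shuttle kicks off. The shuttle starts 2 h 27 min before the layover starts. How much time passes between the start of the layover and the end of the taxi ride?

The shuttle starts at 15:31 − 147 min = 13:04.
Boarding starts at 13:04 + 65 min = 14:09.
The taxi ride ends at 14:09 + 167 min = 16:56.
From 15:31 to 16:56 is 85 minutes.

85 minutes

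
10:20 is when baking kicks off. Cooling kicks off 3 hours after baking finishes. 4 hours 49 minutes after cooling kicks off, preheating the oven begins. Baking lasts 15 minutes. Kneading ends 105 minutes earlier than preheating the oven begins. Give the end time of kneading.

Baking ends at 10:20 + 15 min = 10:35.
Cooling starts at 10:35 + 180 min = 13:35.
Preheating the oven starts at 13:35 + 289 min = 18:24.
Kneading ends at 18:24 − 105 min = 16:39.

16:39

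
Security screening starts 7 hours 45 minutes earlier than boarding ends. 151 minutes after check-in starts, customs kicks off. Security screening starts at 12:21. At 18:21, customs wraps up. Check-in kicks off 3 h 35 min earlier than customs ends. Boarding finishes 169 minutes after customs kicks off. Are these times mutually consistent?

Yes

Check-in starts at 18:21 − 215 min = 14:46.
Customs starts at 14:46 + 151 min = 17:17.
Boarding ends at 17:17 + 169 min = 20:06.
Security screening starts at 20:06 − 465 min = 12:21.
That matches the stated 12:21, so the schedule is consistent.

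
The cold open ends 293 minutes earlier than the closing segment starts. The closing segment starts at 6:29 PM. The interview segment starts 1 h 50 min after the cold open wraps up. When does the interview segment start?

3:26 PM

The cold open ends at 6:29 PM − 293 min = 1:36 PM.
The interview segment starts at 1:36 PM + 110 min = 3:26 PM.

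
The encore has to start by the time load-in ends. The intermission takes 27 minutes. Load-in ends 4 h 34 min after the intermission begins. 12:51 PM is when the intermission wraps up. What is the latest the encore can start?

4:58 PM

The intermission starts at 12:51 PM − 27 min = 12:24 PM.
Load-in ends at 12:24 PM + 274 min = 4:58 PM.
The encore is bounded by load-in, so the latest it can start is 4:58 PM.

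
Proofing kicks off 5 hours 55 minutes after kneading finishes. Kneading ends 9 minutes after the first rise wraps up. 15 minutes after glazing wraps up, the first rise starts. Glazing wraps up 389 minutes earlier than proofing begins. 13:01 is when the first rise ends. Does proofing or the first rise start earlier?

the first rise

Kneading ends at 13:01 + 9 min = 13:10.
Proofing starts at 13:10 + 355 min = 19:05.
Glazing ends at 19:05 − 389 min = 12:36.
The first rise starts at 12:36 + 15 min = 12:51.
Proofing starts at 19:05 and the first rise starts at 12:51, so the first rise is first.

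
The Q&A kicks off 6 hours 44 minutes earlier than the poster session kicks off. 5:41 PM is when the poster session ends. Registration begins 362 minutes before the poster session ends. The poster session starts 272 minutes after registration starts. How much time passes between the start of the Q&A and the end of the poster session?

Registration starts at 5:41 PM − 362 min = 11:39 AM.
The poster session starts at 11:39 AM + 272 min = 4:11 PM.
The Q&A starts at 4:11 PM − 404 min = 9:27 AM.
From 9:27 AM to 5:41 PM is 8 hours 14 minutes.

8 hours 14 minutes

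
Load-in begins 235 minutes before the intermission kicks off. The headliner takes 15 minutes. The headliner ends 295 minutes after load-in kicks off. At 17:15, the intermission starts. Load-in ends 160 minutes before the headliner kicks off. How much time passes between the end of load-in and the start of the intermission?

Load-in starts at 17:15 − 235 min = 13:20.
The headliner ends at 13:20 + 295 min = 18:15.
The headliner starts at 18:15 − 15 min = 18:00.
Load-in ends at 18:00 − 160 min = 15:20.
From 15:20 to 17:15 is 1 h 55 min.

1 h 55 min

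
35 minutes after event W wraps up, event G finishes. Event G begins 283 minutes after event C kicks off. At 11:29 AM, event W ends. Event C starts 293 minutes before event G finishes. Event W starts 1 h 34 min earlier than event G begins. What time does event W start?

Event G ends at 11:29 AM + 35 min = 12:04 PM.
Event C starts at 12:04 PM − 293 min = 7:11 AM.
Event G starts at 7:11 AM + 283 min = 11:54 AM.
Event W starts at 11:54 AM − 94 min = 10:20 AM.

10:20 AM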